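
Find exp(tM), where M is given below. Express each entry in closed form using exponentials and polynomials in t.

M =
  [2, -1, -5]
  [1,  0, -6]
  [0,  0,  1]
e^{tM} =
  [t*exp(t) + exp(t), -t*exp(t), t^2*exp(t)/2 - 5*t*exp(t)]
  [t*exp(t), -t*exp(t) + exp(t), t^2*exp(t)/2 - 6*t*exp(t)]
  [0, 0, exp(t)]

Strategy: write M = P · J · P⁻¹ where J is a Jordan canonical form, so e^{tM} = P · e^{tJ} · P⁻¹, and e^{tJ} can be computed block-by-block.

M has Jordan form
J =
  [1, 1, 0]
  [0, 1, 1]
  [0, 0, 1]
(up to reordering of blocks).

Per-block formulas:
  For a 3×3 Jordan block J_3(1): exp(t · J_3(1)) = e^(1t)·(I + t·N + (t^2/2)·N^2), where N is the 3×3 nilpotent shift.

After assembling e^{tJ} and conjugating by P, we get:

e^{tM} =
  [t*exp(t) + exp(t), -t*exp(t), t^2*exp(t)/2 - 5*t*exp(t)]
  [t*exp(t), -t*exp(t) + exp(t), t^2*exp(t)/2 - 6*t*exp(t)]
  [0, 0, exp(t)]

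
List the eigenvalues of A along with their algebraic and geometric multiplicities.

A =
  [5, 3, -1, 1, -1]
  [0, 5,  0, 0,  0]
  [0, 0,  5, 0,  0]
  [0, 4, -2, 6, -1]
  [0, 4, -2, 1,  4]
λ = 5: alg = 5, geom = 3

Step 1 — factor the characteristic polynomial to read off the algebraic multiplicities:
  χ_A(x) = (x - 5)^5

Step 2 — compute geometric multiplicities via the rank-nullity identity g(λ) = n − rank(A − λI):
  rank(A − (5)·I) = 2, so dim ker(A − (5)·I) = n − 2 = 3

Summary:
  λ = 5: algebraic multiplicity = 5, geometric multiplicity = 3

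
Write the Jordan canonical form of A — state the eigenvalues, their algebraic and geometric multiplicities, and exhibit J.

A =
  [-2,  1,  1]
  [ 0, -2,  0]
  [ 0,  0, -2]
J_2(-2) ⊕ J_1(-2)

The characteristic polynomial is
  det(x·I − A) = x^3 + 6*x^2 + 12*x + 8 = (x + 2)^3

Eigenvalues and multiplicities (the geometric multiplicity of λ is n − rank(A − λI), which equals the number of Jordan blocks for λ):
  λ = -2: algebraic multiplicity = 3, geometric multiplicity = 2

Determining the block sizes for each eigenvalue:
  λ = -2: 2 blocks summing to 3 forces exactly one block of size 2 and the rest size 1 → block sizes [2, 1]

Assembling the blocks gives a Jordan form
J =
  [-2,  1,  0]
  [ 0, -2,  0]
  [ 0,  0, -2]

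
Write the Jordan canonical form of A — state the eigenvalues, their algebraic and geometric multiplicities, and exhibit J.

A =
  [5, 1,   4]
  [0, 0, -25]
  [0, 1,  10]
J_3(5)

The characteristic polynomial is
  det(x·I − A) = x^3 - 15*x^2 + 75*x - 125 = (x - 5)^3

Eigenvalues and multiplicities (the geometric multiplicity of λ is n − rank(A − λI), which equals the number of Jordan blocks for λ):
  λ = 5: algebraic multiplicity = 3, geometric multiplicity = 1

Determining the block sizes for each eigenvalue:
  λ = 5: one block (gm = 1), so the single block has size am = 3 → block sizes [3]

Assembling the blocks gives a Jordan form
J =
  [5, 1, 0]
  [0, 5, 1]
  [0, 0, 5]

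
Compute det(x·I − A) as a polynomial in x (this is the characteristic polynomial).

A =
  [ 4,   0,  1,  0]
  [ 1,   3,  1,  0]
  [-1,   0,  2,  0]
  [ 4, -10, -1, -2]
x^4 - 7*x^3 + 9*x^2 + 27*x - 54

Expanding det(x·I − A) (e.g. by cofactor expansion or by noting that A is similar to its Jordan form J, which has the same characteristic polynomial as A) gives
  χ_A(x) = x^4 - 7*x^3 + 9*x^2 + 27*x - 54
which factors as (x - 3)^3*(x + 2). The eigenvalues (with algebraic multiplicities) are λ = -2 with multiplicity 1, λ = 3 with multiplicity 3.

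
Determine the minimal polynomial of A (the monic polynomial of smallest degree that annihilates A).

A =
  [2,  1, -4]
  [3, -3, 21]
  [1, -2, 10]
x^3 - 9*x^2 + 27*x - 27

The characteristic polynomial is χ_A(x) = (x - 3)^3, so the eigenvalues are known. The minimal polynomial is
  m_A(x) = Π_λ (x − λ)^{k_λ}
where k_λ is the size of the *largest* Jordan block for λ (equivalently, the smallest k with (A − λI)^k v = 0 for every generalised eigenvector v of λ).

  λ = 3: largest Jordan block has size 3, contributing (x − 3)^3

So m_A(x) = (x - 3)^3 = x^3 - 9*x^2 + 27*x - 27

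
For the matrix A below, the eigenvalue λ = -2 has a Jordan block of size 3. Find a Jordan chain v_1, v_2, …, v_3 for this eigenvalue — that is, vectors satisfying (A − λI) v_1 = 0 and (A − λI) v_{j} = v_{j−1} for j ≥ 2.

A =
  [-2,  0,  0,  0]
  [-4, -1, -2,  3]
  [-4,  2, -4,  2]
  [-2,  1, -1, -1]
A Jordan chain for λ = -2 of length 3:
v_1 = (0, -2, -4, -2)ᵀ
v_2 = (0, -4, -4, -2)ᵀ
v_3 = (1, 0, 0, 0)ᵀ

Let N = A − (-2)·I. We want v_3 with N^3 v_3 = 0 but N^2 v_3 ≠ 0; then v_{j-1} := N · v_j for j = 3, …, 2.

Pick v_3 = (1, 0, 0, 0)ᵀ.
Then v_2 = N · v_3 = (0, -4, -4, -2)ᵀ.
Then v_1 = N · v_2 = (0, -2, -4, -2)ᵀ.

Sanity check: (A − (-2)·I) v_1 = (0, 0, 0, 0)ᵀ = 0. ✓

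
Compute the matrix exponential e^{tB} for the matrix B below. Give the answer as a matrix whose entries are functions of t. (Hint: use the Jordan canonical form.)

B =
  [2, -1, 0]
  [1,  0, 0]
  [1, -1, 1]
e^{tB} =
  [t*exp(t) + exp(t), -t*exp(t), 0]
  [t*exp(t), -t*exp(t) + exp(t), 0]
  [t*exp(t), -t*exp(t), exp(t)]

Strategy: write B = P · J · P⁻¹ where J is a Jordan canonical form, so e^{tB} = P · e^{tJ} · P⁻¹, and e^{tJ} can be computed block-by-block.

B has Jordan form
J =
  [1, 1, 0]
  [0, 1, 0]
  [0, 0, 1]
(up to reordering of blocks).

Per-block formulas:
  For a 2×2 Jordan block J_2(1): exp(t · J_2(1)) = e^(1t)·(I + t·N), where N is the 2×2 nilpotent shift.
  For a 1×1 block at λ = 1: exp(t · [1]) = [e^(1t)].

After assembling e^{tJ} and conjugating by P, we get:

e^{tB} =
  [t*exp(t) + exp(t), -t*exp(t), 0]
  [t*exp(t), -t*exp(t) + exp(t), 0]
  [t*exp(t), -t*exp(t), exp(t)]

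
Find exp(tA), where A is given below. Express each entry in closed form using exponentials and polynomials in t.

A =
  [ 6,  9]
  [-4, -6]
e^{tA} =
  [6*t + 1, 9*t]
  [-4*t, 1 - 6*t]

Strategy: write A = P · J · P⁻¹ where J is a Jordan canonical form, so e^{tA} = P · e^{tJ} · P⁻¹, and e^{tJ} can be computed block-by-block.

A has Jordan form
J =
  [0, 1]
  [0, 0]
(up to reordering of blocks).

Per-block formulas:
  For a 2×2 Jordan block J_2(0): exp(t · J_2(0)) = e^(0t)·(I + t·N), where N is the 2×2 nilpotent shift.

After assembling e^{tJ} and conjugating by P, we get:

e^{tA} =
  [6*t + 1, 9*t]
  [-4*t, 1 - 6*t]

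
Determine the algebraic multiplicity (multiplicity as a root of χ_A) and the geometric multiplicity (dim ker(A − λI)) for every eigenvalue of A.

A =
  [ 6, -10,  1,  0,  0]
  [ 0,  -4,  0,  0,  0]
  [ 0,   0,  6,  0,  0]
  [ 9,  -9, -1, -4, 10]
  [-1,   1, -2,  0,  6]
λ = -4: alg = 2, geom = 2; λ = 6: alg = 3, geom = 1

Step 1 — factor the characteristic polynomial to read off the algebraic multiplicities:
  χ_A(x) = (x - 6)^3*(x + 4)^2

Step 2 — compute geometric multiplicities via the rank-nullity identity g(λ) = n − rank(A − λI):
  rank(A − (-4)·I) = 3, so dim ker(A − (-4)·I) = n − 3 = 2
  rank(A − (6)·I) = 4, so dim ker(A − (6)·I) = n − 4 = 1

Summary:
  λ = -4: algebraic multiplicity = 2, geometric multiplicity = 2
  λ = 6: algebraic multiplicity = 3, geometric multiplicity = 1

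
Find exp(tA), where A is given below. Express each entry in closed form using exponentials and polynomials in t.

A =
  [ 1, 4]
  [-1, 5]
e^{tA} =
  [-2*t*exp(3*t) + exp(3*t), 4*t*exp(3*t)]
  [-t*exp(3*t), 2*t*exp(3*t) + exp(3*t)]

Strategy: write A = P · J · P⁻¹ where J is a Jordan canonical form, so e^{tA} = P · e^{tJ} · P⁻¹, and e^{tJ} can be computed block-by-block.

A has Jordan form
J =
  [3, 1]
  [0, 3]
(up to reordering of blocks).

Per-block formulas:
  For a 2×2 Jordan block J_2(3): exp(t · J_2(3)) = e^(3t)·(I + t·N), where N is the 2×2 nilpotent shift.

After assembling e^{tJ} and conjugating by P, we get:

e^{tA} =
  [-2*t*exp(3*t) + exp(3*t), 4*t*exp(3*t)]
  [-t*exp(3*t), 2*t*exp(3*t) + exp(3*t)]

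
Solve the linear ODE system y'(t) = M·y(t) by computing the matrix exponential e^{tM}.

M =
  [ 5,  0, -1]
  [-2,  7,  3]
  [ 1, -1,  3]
e^{tM} =
  [-t^2*exp(5*t)/2 + exp(5*t), t^2*exp(5*t)/2, t^2*exp(5*t) - t*exp(5*t)]
  [-t^2*exp(5*t)/2 - 2*t*exp(5*t), t^2*exp(5*t)/2 + 2*t*exp(5*t) + exp(5*t), t^2*exp(5*t) + 3*t*exp(5*t)]
  [t*exp(5*t), -t*exp(5*t), -2*t*exp(5*t) + exp(5*t)]

Strategy: write M = P · J · P⁻¹ where J is a Jordan canonical form, so e^{tM} = P · e^{tJ} · P⁻¹, and e^{tJ} can be computed block-by-block.

M has Jordan form
J =
  [5, 1, 0]
  [0, 5, 1]
  [0, 0, 5]
(up to reordering of blocks).

Per-block formulas:
  For a 3×3 Jordan block J_3(5): exp(t · J_3(5)) = e^(5t)·(I + t·N + (t^2/2)·N^2), where N is the 3×3 nilpotent shift.

After assembling e^{tJ} and conjugating by P, we get:

e^{tM} =
  [-t^2*exp(5*t)/2 + exp(5*t), t^2*exp(5*t)/2, t^2*exp(5*t) - t*exp(5*t)]
  [-t^2*exp(5*t)/2 - 2*t*exp(5*t), t^2*exp(5*t)/2 + 2*t*exp(5*t) + exp(5*t), t^2*exp(5*t) + 3*t*exp(5*t)]
  [t*exp(5*t), -t*exp(5*t), -2*t*exp(5*t) + exp(5*t)]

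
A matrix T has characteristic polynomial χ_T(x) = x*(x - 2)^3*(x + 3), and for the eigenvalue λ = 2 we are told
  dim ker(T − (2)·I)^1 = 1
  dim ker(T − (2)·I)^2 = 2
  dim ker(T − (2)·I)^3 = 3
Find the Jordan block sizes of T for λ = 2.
Block sizes for λ = 2: [3]

From the dimensions of kernels of powers, the number of Jordan blocks of size at least j is d_j − d_{j−1} where d_j = dim ker(N^j) (with d_0 = 0). Computing the differences gives [1, 1, 1].
The number of blocks of size exactly k is (#blocks of size ≥ k) − (#blocks of size ≥ k + 1), so the partition is: 1 block(s) of size 3.
In nonincreasing order the block sizes are [3].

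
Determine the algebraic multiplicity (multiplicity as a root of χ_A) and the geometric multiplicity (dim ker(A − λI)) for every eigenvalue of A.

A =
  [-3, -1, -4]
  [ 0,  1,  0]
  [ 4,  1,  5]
λ = 1: alg = 3, geom = 2

Step 1 — factor the characteristic polynomial to read off the algebraic multiplicities:
  χ_A(x) = (x - 1)^3

Step 2 — compute geometric multiplicities via the rank-nullity identity g(λ) = n − rank(A − λI):
  rank(A − (1)·I) = 1, so dim ker(A − (1)·I) = n − 1 = 2

Summary:
  λ = 1: algebraic multiplicity = 3, geometric multiplicity = 2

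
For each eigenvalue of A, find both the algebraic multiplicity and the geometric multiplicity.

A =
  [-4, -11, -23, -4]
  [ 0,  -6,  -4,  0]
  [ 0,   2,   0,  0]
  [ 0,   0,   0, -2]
λ = -4: alg = 2, geom = 1; λ = -2: alg = 2, geom = 2

Step 1 — factor the characteristic polynomial to read off the algebraic multiplicities:
  χ_A(x) = (x + 2)^2*(x + 4)^2

Step 2 — compute geometric multiplicities via the rank-nullity identity g(λ) = n − rank(A − λI):
  rank(A − (-4)·I) = 3, so dim ker(A − (-4)·I) = n − 3 = 1
  rank(A − (-2)·I) = 2, so dim ker(A − (-2)·I) = n − 2 = 2

Summary:
  λ = -4: algebraic multiplicity = 2, geometric multiplicity = 1
  λ = -2: algebraic multiplicity = 2, geometric multiplicity = 2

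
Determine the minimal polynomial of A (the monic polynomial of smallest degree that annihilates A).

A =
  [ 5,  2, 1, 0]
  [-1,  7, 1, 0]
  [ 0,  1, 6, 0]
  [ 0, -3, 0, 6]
x^3 - 18*x^2 + 108*x - 216

The characteristic polynomial is χ_A(x) = (x - 6)^4, so the eigenvalues are known. The minimal polynomial is
  m_A(x) = Π_λ (x − λ)^{k_λ}
where k_λ is the size of the *largest* Jordan block for λ (equivalently, the smallest k with (A − λI)^k v = 0 for every generalised eigenvector v of λ).

  λ = 6: largest Jordan block has size 3, contributing (x − 6)^3

So m_A(x) = (x - 6)^3 = x^3 - 18*x^2 + 108*x - 216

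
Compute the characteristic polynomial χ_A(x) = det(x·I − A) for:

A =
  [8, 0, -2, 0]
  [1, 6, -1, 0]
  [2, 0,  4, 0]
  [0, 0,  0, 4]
x^4 - 22*x^3 + 180*x^2 - 648*x + 864

Expanding det(x·I − A) (e.g. by cofactor expansion or by noting that A is similar to its Jordan form J, which has the same characteristic polynomial as A) gives
  χ_A(x) = x^4 - 22*x^3 + 180*x^2 - 648*x + 864
which factors as (x - 6)^3*(x - 4). The eigenvalues (with algebraic multiplicities) are λ = 4 with multiplicity 1, λ = 6 with multiplicity 3.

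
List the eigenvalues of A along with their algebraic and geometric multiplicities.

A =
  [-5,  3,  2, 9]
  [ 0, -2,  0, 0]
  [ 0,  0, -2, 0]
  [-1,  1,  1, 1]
λ = -2: alg = 4, geom = 2

Step 1 — factor the characteristic polynomial to read off the algebraic multiplicities:
  χ_A(x) = (x + 2)^4

Step 2 — compute geometric multiplicities via the rank-nullity identity g(λ) = n − rank(A − λI):
  rank(A − (-2)·I) = 2, so dim ker(A − (-2)·I) = n − 2 = 2

Summary:
  λ = -2: algebraic multiplicity = 4, geometric multiplicity = 2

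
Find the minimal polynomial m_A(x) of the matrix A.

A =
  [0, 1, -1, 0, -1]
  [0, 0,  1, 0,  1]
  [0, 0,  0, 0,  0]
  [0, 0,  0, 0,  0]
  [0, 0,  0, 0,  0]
x^3

The characteristic polynomial is χ_A(x) = x^5, so the eigenvalues are known. The minimal polynomial is
  m_A(x) = Π_λ (x − λ)^{k_λ}
where k_λ is the size of the *largest* Jordan block for λ (equivalently, the smallest k with (A − λI)^k v = 0 for every generalised eigenvector v of λ).

  λ = 0: largest Jordan block has size 3, contributing (x − 0)^3

So m_A(x) = x^3 = x^3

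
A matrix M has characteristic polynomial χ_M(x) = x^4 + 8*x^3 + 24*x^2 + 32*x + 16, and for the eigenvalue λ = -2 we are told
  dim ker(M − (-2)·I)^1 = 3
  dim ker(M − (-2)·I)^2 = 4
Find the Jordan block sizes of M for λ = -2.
Block sizes for λ = -2: [2, 1, 1]

From the dimensions of kernels of powers, the number of Jordan blocks of size at least j is d_j − d_{j−1} where d_j = dim ker(N^j) (with d_0 = 0). Computing the differences gives [3, 1].
The number of blocks of size exactly k is (#blocks of size ≥ k) − (#blocks of size ≥ k + 1), so the partition is: 2 block(s) of size 1, 1 block(s) of size 2.
In nonincreasing order the block sizes are [2, 1, 1].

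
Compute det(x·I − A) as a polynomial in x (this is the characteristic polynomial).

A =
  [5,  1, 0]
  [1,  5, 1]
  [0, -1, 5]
x^3 - 15*x^2 + 75*x - 125

Expanding det(x·I − A) (e.g. by cofactor expansion or by noting that A is similar to its Jordan form J, which has the same characteristic polynomial as A) gives
  χ_A(x) = x^3 - 15*x^2 + 75*x - 125
which factors as (x - 5)^3. The eigenvalues (with algebraic multiplicities) are λ = 5 with multiplicity 3.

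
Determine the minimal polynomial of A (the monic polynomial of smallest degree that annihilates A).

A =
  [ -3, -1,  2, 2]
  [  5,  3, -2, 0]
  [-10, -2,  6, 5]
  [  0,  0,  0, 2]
x^2 - 4*x + 4

The characteristic polynomial is χ_A(x) = (x - 2)^4, so the eigenvalues are known. The minimal polynomial is
  m_A(x) = Π_λ (x − λ)^{k_λ}
where k_λ is the size of the *largest* Jordan block for λ (equivalently, the smallest k with (A − λI)^k v = 0 for every generalised eigenvector v of λ).

  λ = 2: largest Jordan block has size 2, contributing (x − 2)^2

So m_A(x) = (x - 2)^2 = x^2 - 4*x + 4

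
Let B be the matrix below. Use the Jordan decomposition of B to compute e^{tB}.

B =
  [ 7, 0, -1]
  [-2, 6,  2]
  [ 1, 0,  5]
e^{tB} =
  [t*exp(6*t) + exp(6*t), 0, -t*exp(6*t)]
  [-2*t*exp(6*t), exp(6*t), 2*t*exp(6*t)]
  [t*exp(6*t), 0, -t*exp(6*t) + exp(6*t)]

Strategy: write B = P · J · P⁻¹ where J is a Jordan canonical form, so e^{tB} = P · e^{tJ} · P⁻¹, and e^{tJ} can be computed block-by-block.

B has Jordan form
J =
  [6, 1, 0]
  [0, 6, 0]
  [0, 0, 6]
(up to reordering of blocks).

Per-block formulas:
  For a 2×2 Jordan block J_2(6): exp(t · J_2(6)) = e^(6t)·(I + t·N), where N is the 2×2 nilpotent shift.
  For a 1×1 block at λ = 6: exp(t · [6]) = [e^(6t)].

After assembling e^{tJ} and conjugating by P, we get:

e^{tB} =
  [t*exp(6*t) + exp(6*t), 0, -t*exp(6*t)]
  [-2*t*exp(6*t), exp(6*t), 2*t*exp(6*t)]
  [t*exp(6*t), 0, -t*exp(6*t) + exp(6*t)]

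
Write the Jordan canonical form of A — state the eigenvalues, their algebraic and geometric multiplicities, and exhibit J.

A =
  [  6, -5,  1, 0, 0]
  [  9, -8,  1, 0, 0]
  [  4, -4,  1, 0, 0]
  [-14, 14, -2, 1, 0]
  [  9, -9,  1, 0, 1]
J_1(-3) ⊕ J_2(1) ⊕ J_1(1) ⊕ J_1(1)

The characteristic polynomial is
  det(x·I − A) = x^5 - x^4 - 6*x^3 + 14*x^2 - 11*x + 3 = (x - 1)^4*(x + 3)

Eigenvalues and multiplicities (the geometric multiplicity of λ is n − rank(A − λI), which equals the number of Jordan blocks for λ):
  λ = -3: algebraic multiplicity = 1, geometric multiplicity = 1
  λ = 1: algebraic multiplicity = 4, geometric multiplicity = 3

Determining the block sizes for each eigenvalue:
  λ = -3: one block (gm = 1), so the single block has size am = 1 → block sizes [1]
  λ = 1: 3 blocks summing to 4 forces exactly one block of size 2 and the rest size 1 → block sizes [2, 1, 1]

Assembling the blocks gives a Jordan form
J =
  [-3, 0, 0, 0, 0]
  [ 0, 1, 1, 0, 0]
  [ 0, 0, 1, 0, 0]
  [ 0, 0, 0, 1, 0]
  [ 0, 0, 0, 0, 1]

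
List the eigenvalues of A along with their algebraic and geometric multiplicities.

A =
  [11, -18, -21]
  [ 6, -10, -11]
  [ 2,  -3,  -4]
λ = -1: alg = 3, geom = 1

Step 1 — factor the characteristic polynomial to read off the algebraic multiplicities:
  χ_A(x) = (x + 1)^3

Step 2 — compute geometric multiplicities via the rank-nullity identity g(λ) = n − rank(A − λI):
  rank(A − (-1)·I) = 2, so dim ker(A − (-1)·I) = n − 2 = 1

Summary:
  λ = -1: algebraic multiplicity = 3, geometric multiplicity = 1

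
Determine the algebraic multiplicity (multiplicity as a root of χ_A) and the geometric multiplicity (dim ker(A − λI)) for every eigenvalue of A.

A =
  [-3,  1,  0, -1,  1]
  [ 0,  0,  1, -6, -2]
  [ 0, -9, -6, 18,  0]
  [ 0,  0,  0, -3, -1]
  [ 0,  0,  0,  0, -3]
λ = -3: alg = 5, geom = 2

Step 1 — factor the characteristic polynomial to read off the algebraic multiplicities:
  χ_A(x) = (x + 3)^5

Step 2 — compute geometric multiplicities via the rank-nullity identity g(λ) = n − rank(A − λI):
  rank(A − (-3)·I) = 3, so dim ker(A − (-3)·I) = n − 3 = 2

Summary:
  λ = -3: algebraic multiplicity = 5, geometric multiplicity = 2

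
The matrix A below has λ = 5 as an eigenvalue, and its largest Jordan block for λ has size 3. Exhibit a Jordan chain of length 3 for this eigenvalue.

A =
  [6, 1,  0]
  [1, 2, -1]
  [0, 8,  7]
A Jordan chain for λ = 5 of length 3:
v_1 = (2, -2, 8)ᵀ
v_2 = (1, 1, 0)ᵀ
v_3 = (1, 0, 0)ᵀ

Let N = A − (5)·I. We want v_3 with N^3 v_3 = 0 but N^2 v_3 ≠ 0; then v_{j-1} := N · v_j for j = 3, …, 2.

Pick v_3 = (1, 0, 0)ᵀ.
Then v_2 = N · v_3 = (1, 1, 0)ᵀ.
Then v_1 = N · v_2 = (2, -2, 8)ᵀ.

Sanity check: (A − (5)·I) v_1 = (0, 0, 0)ᵀ = 0. ✓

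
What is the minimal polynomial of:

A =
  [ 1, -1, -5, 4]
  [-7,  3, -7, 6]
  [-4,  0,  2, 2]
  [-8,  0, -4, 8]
x^3 - 10*x^2 + 32*x - 32

The characteristic polynomial is χ_A(x) = (x - 4)^3*(x - 2), so the eigenvalues are known. The minimal polynomial is
  m_A(x) = Π_λ (x − λ)^{k_λ}
where k_λ is the size of the *largest* Jordan block for λ (equivalently, the smallest k with (A − λI)^k v = 0 for every generalised eigenvector v of λ).

  λ = 2: largest Jordan block has size 1, contributing (x − 2)
  λ = 4: largest Jordan block has size 2, contributing (x − 4)^2

So m_A(x) = (x - 4)^2*(x - 2) = x^3 - 10*x^2 + 32*x - 32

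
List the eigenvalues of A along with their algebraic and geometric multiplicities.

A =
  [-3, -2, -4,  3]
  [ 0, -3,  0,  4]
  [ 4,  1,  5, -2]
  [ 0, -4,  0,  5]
λ = 1: alg = 4, geom = 2

Step 1 — factor the characteristic polynomial to read off the algebraic multiplicities:
  χ_A(x) = (x - 1)^4

Step 2 — compute geometric multiplicities via the rank-nullity identity g(λ) = n − rank(A − λI):
  rank(A − (1)·I) = 2, so dim ker(A − (1)·I) = n − 2 = 2

Summary:
  λ = 1: algebraic multiplicity = 4, geometric multiplicity = 2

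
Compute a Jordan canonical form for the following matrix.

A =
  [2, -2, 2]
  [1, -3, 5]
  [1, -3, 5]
J_1(0) ⊕ J_2(2)

The characteristic polynomial is
  det(x·I − A) = x^3 - 4*x^2 + 4*x = x*(x - 2)^2

Eigenvalues and multiplicities (the geometric multiplicity of λ is n − rank(A − λI), which equals the number of Jordan blocks for λ):
  λ = 0: algebraic multiplicity = 1, geometric multiplicity = 1
  λ = 2: algebraic multiplicity = 2, geometric multiplicity = 1

Determining the block sizes for each eigenvalue:
  λ = 0: one block (gm = 1), so the single block has size am = 1 → block sizes [1]
  λ = 2: one block (gm = 1), so the single block has size am = 2 → block sizes [2]

Assembling the blocks gives a Jordan form
J =
  [0, 0, 0]
  [0, 2, 1]
  [0, 0, 2]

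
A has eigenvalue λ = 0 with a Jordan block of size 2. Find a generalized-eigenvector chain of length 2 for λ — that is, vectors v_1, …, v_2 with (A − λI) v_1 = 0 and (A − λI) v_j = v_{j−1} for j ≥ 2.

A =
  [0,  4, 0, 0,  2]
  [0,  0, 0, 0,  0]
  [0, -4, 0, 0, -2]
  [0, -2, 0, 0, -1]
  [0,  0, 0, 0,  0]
A Jordan chain for λ = 0 of length 2:
v_1 = (4, 0, -4, -2, 0)ᵀ
v_2 = (0, 1, 0, 0, 0)ᵀ

Let N = A − (0)·I. We want v_2 with N^2 v_2 = 0 but N^1 v_2 ≠ 0; then v_{j-1} := N · v_j for j = 2, …, 2.

Pick v_2 = (0, 1, 0, 0, 0)ᵀ.
Then v_1 = N · v_2 = (4, 0, -4, -2, 0)ᵀ.

Sanity check: (A − (0)·I) v_1 = (0, 0, 0, 0, 0)ᵀ = 0. ✓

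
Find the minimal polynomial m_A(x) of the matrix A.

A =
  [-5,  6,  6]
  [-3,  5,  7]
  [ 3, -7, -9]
x^3 + 9*x^2 + 24*x + 20

The characteristic polynomial is χ_A(x) = (x + 2)^2*(x + 5), so the eigenvalues are known. The minimal polynomial is
  m_A(x) = Π_λ (x − λ)^{k_λ}
where k_λ is the size of the *largest* Jordan block for λ (equivalently, the smallest k with (A − λI)^k v = 0 for every generalised eigenvector v of λ).

  λ = -5: largest Jordan block has size 1, contributing (x + 5)
  λ = -2: largest Jordan block has size 2, contributing (x + 2)^2

So m_A(x) = (x + 2)^2*(x + 5) = x^3 + 9*x^2 + 24*x + 20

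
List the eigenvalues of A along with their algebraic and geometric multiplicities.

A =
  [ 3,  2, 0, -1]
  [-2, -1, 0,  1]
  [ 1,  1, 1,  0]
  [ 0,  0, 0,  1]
λ = 1: alg = 4, geom = 2

Step 1 — factor the characteristic polynomial to read off the algebraic multiplicities:
  χ_A(x) = (x - 1)^4

Step 2 — compute geometric multiplicities via the rank-nullity identity g(λ) = n − rank(A − λI):
  rank(A − (1)·I) = 2, so dim ker(A − (1)·I) = n − 2 = 2

Summary:
  λ = 1: algebraic multiplicity = 4, geometric multiplicity = 2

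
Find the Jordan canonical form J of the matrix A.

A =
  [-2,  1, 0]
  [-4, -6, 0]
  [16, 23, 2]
J_2(-4) ⊕ J_1(2)

The characteristic polynomial is
  det(x·I − A) = x^3 + 6*x^2 - 32 = (x - 2)*(x + 4)^2

Eigenvalues and multiplicities (the geometric multiplicity of λ is n − rank(A − λI), which equals the number of Jordan blocks for λ):
  λ = -4: algebraic multiplicity = 2, geometric multiplicity = 1
  λ = 2: algebraic multiplicity = 1, geometric multiplicity = 1

Determining the block sizes for each eigenvalue:
  λ = -4: one block (gm = 1), so the single block has size am = 2 → block sizes [2]
  λ = 2: one block (gm = 1), so the single block has size am = 1 → block sizes [1]

Assembling the blocks gives a Jordan form
J =
  [-4,  1, 0]
  [ 0, -4, 0]
  [ 0,  0, 2]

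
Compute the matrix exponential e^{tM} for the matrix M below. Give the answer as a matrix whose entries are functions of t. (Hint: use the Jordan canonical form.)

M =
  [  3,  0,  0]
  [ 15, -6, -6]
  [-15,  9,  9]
e^{tM} =
  [exp(3*t), 0, 0]
  [5*exp(3*t) - 5, 3 - 2*exp(3*t), 2 - 2*exp(3*t)]
  [5 - 5*exp(3*t), 3*exp(3*t) - 3, 3*exp(3*t) - 2]

Strategy: write M = P · J · P⁻¹ where J is a Jordan canonical form, so e^{tM} = P · e^{tJ} · P⁻¹, and e^{tJ} can be computed block-by-block.

M has Jordan form
J =
  [0, 0, 0]
  [0, 3, 0]
  [0, 0, 3]
(up to reordering of blocks).

Per-block formulas:
  For a 1×1 block at λ = 3: exp(t · [3]) = [e^(3t)].
  For a 1×1 block at λ = 0: exp(t · [0]) = [e^(0t)].

After assembling e^{tJ} and conjugating by P, we get:

e^{tM} =
  [exp(3*t), 0, 0]
  [5*exp(3*t) - 5, 3 - 2*exp(3*t), 2 - 2*exp(3*t)]
  [5 - 5*exp(3*t), 3*exp(3*t) - 3, 3*exp(3*t) - 2]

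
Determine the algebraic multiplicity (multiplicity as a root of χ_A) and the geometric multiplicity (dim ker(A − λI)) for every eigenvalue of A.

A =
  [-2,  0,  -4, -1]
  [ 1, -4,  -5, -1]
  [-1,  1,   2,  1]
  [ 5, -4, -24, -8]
λ = -3: alg = 4, geom = 2

Step 1 — factor the characteristic polynomial to read off the algebraic multiplicities:
  χ_A(x) = (x + 3)^4

Step 2 — compute geometric multiplicities via the rank-nullity identity g(λ) = n − rank(A − λI):
  rank(A − (-3)·I) = 2, so dim ker(A − (-3)·I) = n − 2 = 2

Summary:
  λ = -3: algebraic multiplicity = 4, geometric multiplicity = 2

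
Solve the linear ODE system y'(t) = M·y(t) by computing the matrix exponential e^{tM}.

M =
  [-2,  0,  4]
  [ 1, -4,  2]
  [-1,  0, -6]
e^{tM} =
  [2*t*exp(-4*t) + exp(-4*t), 0, 4*t*exp(-4*t)]
  [t*exp(-4*t), exp(-4*t), 2*t*exp(-4*t)]
  [-t*exp(-4*t), 0, -2*t*exp(-4*t) + exp(-4*t)]

Strategy: write M = P · J · P⁻¹ where J is a Jordan canonical form, so e^{tM} = P · e^{tJ} · P⁻¹, and e^{tJ} can be computed block-by-block.

M has Jordan form
J =
  [-4,  1,  0]
  [ 0, -4,  0]
  [ 0,  0, -4]
(up to reordering of blocks).

Per-block formulas:
  For a 2×2 Jordan block J_2(-4): exp(t · J_2(-4)) = e^(-4t)·(I + t·N), where N is the 2×2 nilpotent shift.
  For a 1×1 block at λ = -4: exp(t · [-4]) = [e^(-4t)].

After assembling e^{tJ} and conjugating by P, we get:

e^{tM} =
  [2*t*exp(-4*t) + exp(-4*t), 0, 4*t*exp(-4*t)]
  [t*exp(-4*t), exp(-4*t), 2*t*exp(-4*t)]
  [-t*exp(-4*t), 0, -2*t*exp(-4*t) + exp(-4*t)]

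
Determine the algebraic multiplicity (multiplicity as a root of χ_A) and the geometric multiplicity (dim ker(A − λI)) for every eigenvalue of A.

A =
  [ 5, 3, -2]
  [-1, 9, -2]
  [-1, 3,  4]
λ = 6: alg = 3, geom = 2

Step 1 — factor the characteristic polynomial to read off the algebraic multiplicities:
  χ_A(x) = (x - 6)^3

Step 2 — compute geometric multiplicities via the rank-nullity identity g(λ) = n − rank(A − λI):
  rank(A − (6)·I) = 1, so dim ker(A − (6)·I) = n − 1 = 2

Summary:
  λ = 6: algebraic multiplicity = 3, geometric multiplicity = 2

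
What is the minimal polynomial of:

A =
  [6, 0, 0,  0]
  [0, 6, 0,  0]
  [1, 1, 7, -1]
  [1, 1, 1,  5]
x^2 - 12*x + 36

The characteristic polynomial is χ_A(x) = (x - 6)^4, so the eigenvalues are known. The minimal polynomial is
  m_A(x) = Π_λ (x − λ)^{k_λ}
where k_λ is the size of the *largest* Jordan block for λ (equivalently, the smallest k with (A − λI)^k v = 0 for every generalised eigenvector v of λ).

  λ = 6: largest Jordan block has size 2, contributing (x − 6)^2

So m_A(x) = (x - 6)^2 = x^2 - 12*x + 36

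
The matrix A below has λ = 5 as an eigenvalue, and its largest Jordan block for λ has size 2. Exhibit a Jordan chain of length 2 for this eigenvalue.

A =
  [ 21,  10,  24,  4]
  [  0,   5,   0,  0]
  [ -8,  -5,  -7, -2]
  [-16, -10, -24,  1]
A Jordan chain for λ = 5 of length 2:
v_1 = (16, 0, -8, -16)ᵀ
v_2 = (1, 0, 0, 0)ᵀ

Let N = A − (5)·I. We want v_2 with N^2 v_2 = 0 but N^1 v_2 ≠ 0; then v_{j-1} := N · v_j for j = 2, …, 2.

Pick v_2 = (1, 0, 0, 0)ᵀ.
Then v_1 = N · v_2 = (16, 0, -8, -16)ᵀ.

Sanity check: (A − (5)·I) v_1 = (0, 0, 0, 0)ᵀ = 0. ✓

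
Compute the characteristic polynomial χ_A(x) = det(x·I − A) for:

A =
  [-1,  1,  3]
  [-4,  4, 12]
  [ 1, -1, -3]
x^3

Expanding det(x·I − A) (e.g. by cofactor expansion or by noting that A is similar to its Jordan form J, which has the same characteristic polynomial as A) gives
  χ_A(x) = x^3
which factors as x^3. The eigenvalues (with algebraic multiplicities) are λ = 0 with multiplicity 3.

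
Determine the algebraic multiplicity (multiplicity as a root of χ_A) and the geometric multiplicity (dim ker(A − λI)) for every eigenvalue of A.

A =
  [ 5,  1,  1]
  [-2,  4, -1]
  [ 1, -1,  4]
λ = 4: alg = 2, geom = 1; λ = 5: alg = 1, geom = 1

Step 1 — factor the characteristic polynomial to read off the algebraic multiplicities:
  χ_A(x) = (x - 5)*(x - 4)^2

Step 2 — compute geometric multiplicities via the rank-nullity identity g(λ) = n − rank(A − λI):
  rank(A − (4)·I) = 2, so dim ker(A − (4)·I) = n − 2 = 1
  rank(A − (5)·I) = 2, so dim ker(A − (5)·I) = n − 2 = 1

Summary:
  λ = 4: algebraic multiplicity = 2, geometric multiplicity = 1
  λ = 5: algebraic multiplicity = 1, geometric multiplicity = 1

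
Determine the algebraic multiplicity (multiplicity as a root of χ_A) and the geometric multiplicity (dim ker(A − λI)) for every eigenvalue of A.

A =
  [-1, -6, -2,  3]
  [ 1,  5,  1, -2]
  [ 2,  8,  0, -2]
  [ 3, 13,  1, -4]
λ = 0: alg = 4, geom = 2

Step 1 — factor the characteristic polynomial to read off the algebraic multiplicities:
  χ_A(x) = x^4

Step 2 — compute geometric multiplicities via the rank-nullity identity g(λ) = n − rank(A − λI):
  rank(A − (0)·I) = 2, so dim ker(A − (0)·I) = n − 2 = 2

Summary:
  λ = 0: algebraic multiplicity = 4, geometric multiplicity = 2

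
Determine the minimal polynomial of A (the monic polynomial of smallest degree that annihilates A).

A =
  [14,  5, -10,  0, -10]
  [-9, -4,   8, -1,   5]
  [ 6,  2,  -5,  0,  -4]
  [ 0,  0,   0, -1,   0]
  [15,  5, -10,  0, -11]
x^3 + 5*x^2 + 8*x + 4

The characteristic polynomial is χ_A(x) = (x + 1)^3*(x + 2)^2, so the eigenvalues are known. The minimal polynomial is
  m_A(x) = Π_λ (x − λ)^{k_λ}
where k_λ is the size of the *largest* Jordan block for λ (equivalently, the smallest k with (A − λI)^k v = 0 for every generalised eigenvector v of λ).

  λ = -2: largest Jordan block has size 2, contributing (x + 2)^2
  λ = -1: largest Jordan block has size 1, contributing (x + 1)

So m_A(x) = (x + 1)*(x + 2)^2 = x^3 + 5*x^2 + 8*x + 4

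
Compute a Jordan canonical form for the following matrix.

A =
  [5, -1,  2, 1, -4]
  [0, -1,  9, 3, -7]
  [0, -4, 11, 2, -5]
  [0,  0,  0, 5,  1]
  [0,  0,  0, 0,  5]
J_3(5) ⊕ J_2(5)

The characteristic polynomial is
  det(x·I − A) = x^5 - 25*x^4 + 250*x^3 - 1250*x^2 + 3125*x - 3125 = (x - 5)^5

Eigenvalues and multiplicities (the geometric multiplicity of λ is n − rank(A − λI), which equals the number of Jordan blocks for λ):
  λ = 5: algebraic multiplicity = 5, geometric multiplicity = 2

Determining the block sizes for each eigenvalue:
  λ = 5: with am = 5 and gm = 2, the partition is not yet determined (e.g. several partitions of 5 into 2 parts exist). Let N = A − (5)·I. Computing rank(N^1) = 3, rank(N^2) = 1, rank(N^3) = 0; the number of blocks of size ≥ j is rank(N^{j−1}) − rank(N^j), giving [2, 2, 1]. So we have 1 block(s) of size 3, 1 block(s) of size 2 → block sizes [3, 2]

Assembling the blocks gives a Jordan form
J =
  [5, 1, 0, 0, 0]
  [0, 5, 1, 0, 0]
  [0, 0, 5, 0, 0]
  [0, 0, 0, 5, 1]
  [0, 0, 0, 0, 5]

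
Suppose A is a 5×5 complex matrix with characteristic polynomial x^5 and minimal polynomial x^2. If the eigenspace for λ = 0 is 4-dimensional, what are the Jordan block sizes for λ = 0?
Block sizes for λ = 0: [2, 1, 1, 1]

Step 1 — from the characteristic polynomial, algebraic multiplicity of λ = 0 is 5. From dim ker(A − (0)·I) = 4, there are exactly 4 Jordan blocks for λ = 0.
Step 2 — from the minimal polynomial, the factor (x − 0)^2 tells us the largest block for λ = 0 has size 2.
Step 3 — with total size 5, 4 blocks, and largest block 2, the block sizes (in nonincreasing order) are [2, 1, 1, 1].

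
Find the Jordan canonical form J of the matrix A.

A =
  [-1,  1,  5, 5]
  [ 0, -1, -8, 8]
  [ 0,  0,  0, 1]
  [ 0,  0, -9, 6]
J_2(-1) ⊕ J_2(3)

The characteristic polynomial is
  det(x·I − A) = x^4 - 4*x^3 - 2*x^2 + 12*x + 9 = (x - 3)^2*(x + 1)^2

Eigenvalues and multiplicities (the geometric multiplicity of λ is n − rank(A − λI), which equals the number of Jordan blocks for λ):
  λ = -1: algebraic multiplicity = 2, geometric multiplicity = 1
  λ = 3: algebraic multiplicity = 2, geometric multiplicity = 1

Determining the block sizes for each eigenvalue:
  λ = -1: one block (gm = 1), so the single block has size am = 2 → block sizes [2]
  λ = 3: one block (gm = 1), so the single block has size am = 2 → block sizes [2]

Assembling the blocks gives a Jordan form
J =
  [-1,  1, 0, 0]
  [ 0, -1, 0, 0]
  [ 0,  0, 3, 1]
  [ 0,  0, 0, 3]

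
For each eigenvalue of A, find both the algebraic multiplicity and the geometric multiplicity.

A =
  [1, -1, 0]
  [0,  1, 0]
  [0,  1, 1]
λ = 1: alg = 3, geom = 2

Step 1 — factor the characteristic polynomial to read off the algebraic multiplicities:
  χ_A(x) = (x - 1)^3

Step 2 — compute geometric multiplicities via the rank-nullity identity g(λ) = n − rank(A − λI):
  rank(A − (1)·I) = 1, so dim ker(A − (1)·I) = n − 1 = 2

Summary:
  λ = 1: algebraic multiplicity = 3, geometric multiplicity = 2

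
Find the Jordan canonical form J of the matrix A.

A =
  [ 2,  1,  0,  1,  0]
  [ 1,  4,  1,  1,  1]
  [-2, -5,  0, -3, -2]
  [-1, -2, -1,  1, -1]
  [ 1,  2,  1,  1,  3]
J_2(2) ⊕ J_2(2) ⊕ J_1(2)

The characteristic polynomial is
  det(x·I − A) = x^5 - 10*x^4 + 40*x^3 - 80*x^2 + 80*x - 32 = (x - 2)^5

Eigenvalues and multiplicities (the geometric multiplicity of λ is n − rank(A − λI), which equals the number of Jordan blocks for λ):
  λ = 2: algebraic multiplicity = 5, geometric multiplicity = 3

Determining the block sizes for each eigenvalue:
  λ = 2: with am = 5 and gm = 3, the partition is not yet determined (e.g. several partitions of 5 into 3 parts exist). Let N = A − (2)·I. Computing rank(N^1) = 2, rank(N^2) = 0; the number of blocks of size ≥ j is rank(N^{j−1}) − rank(N^j), giving [3, 2]. So we have 2 block(s) of size 2, 1 block(s) of size 1 → block sizes [2, 2, 1]

Assembling the blocks gives a Jordan form
J =
  [2, 1, 0, 0, 0]
  [0, 2, 0, 0, 0]
  [0, 0, 2, 1, 0]
  [0, 0, 0, 2, 0]
  [0, 0, 0, 0, 2]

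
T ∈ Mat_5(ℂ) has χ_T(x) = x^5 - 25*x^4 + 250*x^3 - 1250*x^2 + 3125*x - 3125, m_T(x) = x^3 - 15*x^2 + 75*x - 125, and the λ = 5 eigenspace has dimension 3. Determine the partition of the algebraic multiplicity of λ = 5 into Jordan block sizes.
Block sizes for λ = 5: [3, 1, 1]

Step 1 — from the characteristic polynomial, algebraic multiplicity of λ = 5 is 5. From dim ker(T − (5)·I) = 3, there are exactly 3 Jordan blocks for λ = 5.
Step 2 — from the minimal polynomial, the factor (x − 5)^3 tells us the largest block for λ = 5 has size 3.
Step 3 — with total size 5, 3 blocks, and largest block 3, the block sizes (in nonincreasing order) are [3, 1, 1].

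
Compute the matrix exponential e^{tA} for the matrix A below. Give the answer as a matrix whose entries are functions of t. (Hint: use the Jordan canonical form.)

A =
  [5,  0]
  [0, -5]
e^{tA} =
  [exp(5*t), 0]
  [0, exp(-5*t)]

Strategy: write A = P · J · P⁻¹ where J is a Jordan canonical form, so e^{tA} = P · e^{tJ} · P⁻¹, and e^{tJ} can be computed block-by-block.

A has Jordan form
J =
  [-5, 0]
  [ 0, 5]
(up to reordering of blocks).

Per-block formulas:
  For a 1×1 block at λ = -5: exp(t · [-5]) = [e^(-5t)].
  For a 1×1 block at λ = 5: exp(t · [5]) = [e^(5t)].

After assembling e^{tJ} and conjugating by P, we get:

e^{tA} =
  [exp(5*t), 0]
  [0, exp(-5*t)]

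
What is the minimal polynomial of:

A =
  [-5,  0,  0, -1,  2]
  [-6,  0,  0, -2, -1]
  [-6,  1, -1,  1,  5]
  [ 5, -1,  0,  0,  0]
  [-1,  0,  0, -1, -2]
x^4 + 7*x^3 + 15*x^2 + 13*x + 4

The characteristic polynomial is χ_A(x) = (x + 1)^4*(x + 4), so the eigenvalues are known. The minimal polynomial is
  m_A(x) = Π_λ (x − λ)^{k_λ}
where k_λ is the size of the *largest* Jordan block for λ (equivalently, the smallest k with (A − λI)^k v = 0 for every generalised eigenvector v of λ).

  λ = -4: largest Jordan block has size 1, contributing (x + 4)
  λ = -1: largest Jordan block has size 3, contributing (x + 1)^3

So m_A(x) = (x + 1)^3*(x + 4) = x^4 + 7*x^3 + 15*x^2 + 13*x + 4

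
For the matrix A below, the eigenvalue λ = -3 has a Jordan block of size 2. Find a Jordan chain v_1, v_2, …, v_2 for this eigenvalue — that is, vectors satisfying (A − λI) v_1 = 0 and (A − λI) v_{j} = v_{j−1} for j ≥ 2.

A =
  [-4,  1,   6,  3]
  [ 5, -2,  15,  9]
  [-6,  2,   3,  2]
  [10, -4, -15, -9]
A Jordan chain for λ = -3 of length 2:
v_1 = (-1, 5, -6, 10)ᵀ
v_2 = (1, 0, 0, 0)ᵀ

Let N = A − (-3)·I. We want v_2 with N^2 v_2 = 0 but N^1 v_2 ≠ 0; then v_{j-1} := N · v_j for j = 2, …, 2.

Pick v_2 = (1, 0, 0, 0)ᵀ.
Then v_1 = N · v_2 = (-1, 5, -6, 10)ᵀ.

Sanity check: (A − (-3)·I) v_1 = (0, 0, 0, 0)ᵀ = 0. ✓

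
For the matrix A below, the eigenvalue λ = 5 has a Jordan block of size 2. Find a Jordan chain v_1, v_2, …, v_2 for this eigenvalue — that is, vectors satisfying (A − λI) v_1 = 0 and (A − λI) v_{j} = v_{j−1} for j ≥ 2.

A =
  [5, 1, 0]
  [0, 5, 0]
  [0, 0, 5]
A Jordan chain for λ = 5 of length 2:
v_1 = (1, 0, 0)ᵀ
v_2 = (0, 1, 0)ᵀ

Let N = A − (5)·I. We want v_2 with N^2 v_2 = 0 but N^1 v_2 ≠ 0; then v_{j-1} := N · v_j for j = 2, …, 2.

Pick v_2 = (0, 1, 0)ᵀ.
Then v_1 = N · v_2 = (1, 0, 0)ᵀ.

Sanity check: (A − (5)·I) v_1 = (0, 0, 0)ᵀ = 0. ✓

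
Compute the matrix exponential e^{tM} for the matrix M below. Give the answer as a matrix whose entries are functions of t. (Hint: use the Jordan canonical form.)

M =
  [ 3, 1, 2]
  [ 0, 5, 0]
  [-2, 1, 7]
e^{tM} =
  [-2*t*exp(5*t) + exp(5*t), t*exp(5*t), 2*t*exp(5*t)]
  [0, exp(5*t), 0]
  [-2*t*exp(5*t), t*exp(5*t), 2*t*exp(5*t) + exp(5*t)]

Strategy: write M = P · J · P⁻¹ where J is a Jordan canonical form, so e^{tM} = P · e^{tJ} · P⁻¹, and e^{tJ} can be computed block-by-block.

M has Jordan form
J =
  [5, 1, 0]
  [0, 5, 0]
  [0, 0, 5]
(up to reordering of blocks).

Per-block formulas:
  For a 2×2 Jordan block J_2(5): exp(t · J_2(5)) = e^(5t)·(I + t·N), where N is the 2×2 nilpotent shift.
  For a 1×1 block at λ = 5: exp(t · [5]) = [e^(5t)].

After assembling e^{tJ} and conjugating by P, we get:

e^{tM} =
  [-2*t*exp(5*t) + exp(5*t), t*exp(5*t), 2*t*exp(5*t)]
  [0, exp(5*t), 0]
  [-2*t*exp(5*t), t*exp(5*t), 2*t*exp(5*t) + exp(5*t)]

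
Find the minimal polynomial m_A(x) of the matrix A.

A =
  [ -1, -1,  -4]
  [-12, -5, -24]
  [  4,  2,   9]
x^2 - 2*x + 1

The characteristic polynomial is χ_A(x) = (x - 1)^3, so the eigenvalues are known. The minimal polynomial is
  m_A(x) = Π_λ (x − λ)^{k_λ}
where k_λ is the size of the *largest* Jordan block for λ (equivalently, the smallest k with (A − λI)^k v = 0 for every generalised eigenvector v of λ).

  λ = 1: largest Jordan block has size 2, contributing (x − 1)^2

So m_A(x) = (x - 1)^2 = x^2 - 2*x + 1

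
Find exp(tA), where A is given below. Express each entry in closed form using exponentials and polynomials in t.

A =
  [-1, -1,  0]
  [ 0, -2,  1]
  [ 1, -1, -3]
e^{tA} =
  [t^2*exp(-2*t)/2 + t*exp(-2*t) + exp(-2*t), -t^2*exp(-2*t)/2 - t*exp(-2*t), -t^2*exp(-2*t)/2]
  [t^2*exp(-2*t)/2, -t^2*exp(-2*t)/2 + exp(-2*t), -t^2*exp(-2*t)/2 + t*exp(-2*t)]
  [t*exp(-2*t), -t*exp(-2*t), -t*exp(-2*t) + exp(-2*t)]

Strategy: write A = P · J · P⁻¹ where J is a Jordan canonical form, so e^{tA} = P · e^{tJ} · P⁻¹, and e^{tJ} can be computed block-by-block.

A has Jordan form
J =
  [-2,  1,  0]
  [ 0, -2,  1]
  [ 0,  0, -2]
(up to reordering of blocks).

Per-block formulas:
  For a 3×3 Jordan block J_3(-2): exp(t · J_3(-2)) = e^(-2t)·(I + t·N + (t^2/2)·N^2), where N is the 3×3 nilpotent shift.

After assembling e^{tJ} and conjugating by P, we get:

e^{tA} =
  [t^2*exp(-2*t)/2 + t*exp(-2*t) + exp(-2*t), -t^2*exp(-2*t)/2 - t*exp(-2*t), -t^2*exp(-2*t)/2]
  [t^2*exp(-2*t)/2, -t^2*exp(-2*t)/2 + exp(-2*t), -t^2*exp(-2*t)/2 + t*exp(-2*t)]
  [t*exp(-2*t), -t*exp(-2*t), -t*exp(-2*t) + exp(-2*t)]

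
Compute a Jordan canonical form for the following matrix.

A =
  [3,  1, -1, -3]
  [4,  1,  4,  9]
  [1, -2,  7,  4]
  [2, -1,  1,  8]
J_1(4) ⊕ J_3(5)

The characteristic polynomial is
  det(x·I − A) = x^4 - 19*x^3 + 135*x^2 - 425*x + 500 = (x - 5)^3*(x - 4)

Eigenvalues and multiplicities (the geometric multiplicity of λ is n − rank(A − λI), which equals the number of Jordan blocks for λ):
  λ = 4: algebraic multiplicity = 1, geometric multiplicity = 1
  λ = 5: algebraic multiplicity = 3, geometric multiplicity = 1

Determining the block sizes for each eigenvalue:
  λ = 4: one block (gm = 1), so the single block has size am = 1 → block sizes [1]
  λ = 5: one block (gm = 1), so the single block has size am = 3 → block sizes [3]

Assembling the blocks gives a Jordan form
J =
  [4, 0, 0, 0]
  [0, 5, 1, 0]
  [0, 0, 5, 1]
  [0, 0, 0, 5]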